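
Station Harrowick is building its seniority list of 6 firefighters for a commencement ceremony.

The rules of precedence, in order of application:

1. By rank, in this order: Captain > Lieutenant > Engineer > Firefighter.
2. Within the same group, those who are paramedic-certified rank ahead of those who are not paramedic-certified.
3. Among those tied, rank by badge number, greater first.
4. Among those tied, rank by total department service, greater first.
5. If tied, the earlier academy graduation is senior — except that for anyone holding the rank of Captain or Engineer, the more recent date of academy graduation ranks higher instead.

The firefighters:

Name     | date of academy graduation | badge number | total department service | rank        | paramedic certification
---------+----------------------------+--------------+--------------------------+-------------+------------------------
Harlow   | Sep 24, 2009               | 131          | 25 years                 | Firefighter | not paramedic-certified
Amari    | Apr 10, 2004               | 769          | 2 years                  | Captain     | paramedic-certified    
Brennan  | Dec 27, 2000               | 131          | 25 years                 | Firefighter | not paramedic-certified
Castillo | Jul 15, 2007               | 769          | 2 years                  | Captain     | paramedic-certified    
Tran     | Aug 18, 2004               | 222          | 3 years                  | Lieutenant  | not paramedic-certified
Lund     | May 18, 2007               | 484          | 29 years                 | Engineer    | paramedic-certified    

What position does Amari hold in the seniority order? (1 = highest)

By rank: Castillo and Amari (Captain); then Tran (Lieutenant); then Lund (Engineer); then Brennan and Harlow (Firefighter).
Castillo and Amari are each paramedic-certified, so the next rule applies.
Castillo and Amari both have badge number 769, so the next rule applies.
Castillo and Amari both have total department service 2 years, so the next rule applies.
Among Castillo and Amari, by date of academy graduation (later first) (reversed rule for this group): Castillo (Jul 15, 2007) before Amari (Apr 10, 2004).
Brennan and Harlow are each not paramedic-certified, so the next rule applies.
Brennan and Harlow both have badge number 131, so the next rule applies.
Brennan and Harlow both have total department service 25 years, so the next rule applies.
Among Brennan and Harlow, by date of academy graduation (earlier first): Brennan (Dec 27, 2000) before Harlow (Sep 24, 2009).
Order: Castillo, Amari, Tran, Lund, Brennan, Harlow. So position 2.

2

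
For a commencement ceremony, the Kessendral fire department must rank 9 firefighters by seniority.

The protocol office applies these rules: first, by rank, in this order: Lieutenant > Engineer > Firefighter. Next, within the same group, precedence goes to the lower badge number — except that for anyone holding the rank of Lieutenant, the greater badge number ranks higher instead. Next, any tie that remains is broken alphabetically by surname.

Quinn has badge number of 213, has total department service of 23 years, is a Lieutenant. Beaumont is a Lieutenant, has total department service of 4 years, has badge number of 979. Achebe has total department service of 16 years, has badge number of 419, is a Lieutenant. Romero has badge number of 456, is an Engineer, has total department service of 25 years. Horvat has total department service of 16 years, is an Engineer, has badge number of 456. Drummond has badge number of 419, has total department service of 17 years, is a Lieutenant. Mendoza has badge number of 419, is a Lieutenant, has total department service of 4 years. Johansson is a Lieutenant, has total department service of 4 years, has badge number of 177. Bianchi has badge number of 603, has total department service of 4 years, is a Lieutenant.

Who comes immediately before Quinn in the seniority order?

Mendoza

By rank: Beaumont, Bianchi, Achebe, Drummond, Mendoza, Quinn and Johansson (Lieutenant); then Horvat and Romero (Engineer).
Among Beaumont, Bianchi, Achebe, Drummond, Mendoza, Quinn and Johansson, by badge number (higher first) (reversed rule for this group): Beaumont (979) before Bianchi (603) before Achebe, Drummond and Mendoza (419) before Quinn (213) before Johansson (177).
Among Achebe, Drummond and Mendoza, alphabetically by surname: Achebe before Drummond before Mendoza.
Horvat and Romero both have badge number 456, so the next rule applies.
Among Horvat and Romero, alphabetically by surname: Horvat before Romero.
Order: Beaumont, Bianchi, Achebe, Drummond, Mendoza, Quinn, Johansson, Horvat, Romero.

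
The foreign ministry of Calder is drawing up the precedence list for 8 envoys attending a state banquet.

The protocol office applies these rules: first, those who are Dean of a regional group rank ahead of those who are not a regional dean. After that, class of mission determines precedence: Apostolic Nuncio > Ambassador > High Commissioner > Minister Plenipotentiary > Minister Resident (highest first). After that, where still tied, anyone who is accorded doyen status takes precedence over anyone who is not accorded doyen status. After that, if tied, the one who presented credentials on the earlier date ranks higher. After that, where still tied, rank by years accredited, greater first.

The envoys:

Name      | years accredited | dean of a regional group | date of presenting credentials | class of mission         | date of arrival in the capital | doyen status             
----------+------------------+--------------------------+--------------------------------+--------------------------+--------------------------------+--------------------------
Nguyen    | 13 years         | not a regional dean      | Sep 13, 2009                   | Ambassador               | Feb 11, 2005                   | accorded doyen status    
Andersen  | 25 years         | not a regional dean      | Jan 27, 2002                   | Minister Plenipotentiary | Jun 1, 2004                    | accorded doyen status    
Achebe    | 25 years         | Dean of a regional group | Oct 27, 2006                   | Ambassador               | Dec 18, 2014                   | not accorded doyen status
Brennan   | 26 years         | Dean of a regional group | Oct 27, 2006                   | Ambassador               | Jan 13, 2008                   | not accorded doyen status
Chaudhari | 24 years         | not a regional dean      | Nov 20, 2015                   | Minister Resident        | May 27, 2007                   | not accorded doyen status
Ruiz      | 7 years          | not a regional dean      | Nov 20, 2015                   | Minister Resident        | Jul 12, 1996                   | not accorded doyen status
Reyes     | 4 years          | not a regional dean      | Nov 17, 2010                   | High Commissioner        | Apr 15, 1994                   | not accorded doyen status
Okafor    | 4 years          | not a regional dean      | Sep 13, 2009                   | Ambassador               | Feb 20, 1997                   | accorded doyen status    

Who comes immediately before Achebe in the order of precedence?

By the first rule: Brennan and Achebe (both Dean of a regional group); then Nguyen, Okafor, Reyes, Andersen, Chaudhari and Ruiz (each not a regional dean).
Brennan and Achebe are each Ambassador, so the next rule applies.
Brennan and Achebe are each not accorded doyen status, so the next rule applies.
Brennan and Achebe both have date of presenting credentials Oct 27, 2006, so the next rule applies.
Among Brennan and Achebe, by years accredited (higher first): Brennan (26 years) before Achebe (25 years).
Among Nguyen, Okafor, Reyes, Andersen, Chaudhari and Ruiz, by class of mission: Nguyen and Okafor (Ambassador) before Reyes (High Commissioner) before Andersen (Minister Plenipotentiary) before Chaudhari and Ruiz (Minister Resident).
Nguyen and Okafor are each accorded doyen status, so the next rule applies.
Nguyen and Okafor both have date of presenting credentials Sep 13, 2009, so the next rule applies.
Among Nguyen and Okafor, by years accredited (higher first): Nguyen (13 years) before Okafor (4 years).
Chaudhari and Ruiz are each not accorded doyen status, so the next rule applies.
Chaudhari and Ruiz both have date of presenting credentials Nov 20, 2015, so the next rule applies.
Among Chaudhari and Ruiz, by years accredited (higher first): Chaudhari (24 years) before Ruiz (7 years).
Order: Brennan, Achebe, Nguyen, Okafor, Reyes, Andersen, Chaudhari, Ruiz.

Brennan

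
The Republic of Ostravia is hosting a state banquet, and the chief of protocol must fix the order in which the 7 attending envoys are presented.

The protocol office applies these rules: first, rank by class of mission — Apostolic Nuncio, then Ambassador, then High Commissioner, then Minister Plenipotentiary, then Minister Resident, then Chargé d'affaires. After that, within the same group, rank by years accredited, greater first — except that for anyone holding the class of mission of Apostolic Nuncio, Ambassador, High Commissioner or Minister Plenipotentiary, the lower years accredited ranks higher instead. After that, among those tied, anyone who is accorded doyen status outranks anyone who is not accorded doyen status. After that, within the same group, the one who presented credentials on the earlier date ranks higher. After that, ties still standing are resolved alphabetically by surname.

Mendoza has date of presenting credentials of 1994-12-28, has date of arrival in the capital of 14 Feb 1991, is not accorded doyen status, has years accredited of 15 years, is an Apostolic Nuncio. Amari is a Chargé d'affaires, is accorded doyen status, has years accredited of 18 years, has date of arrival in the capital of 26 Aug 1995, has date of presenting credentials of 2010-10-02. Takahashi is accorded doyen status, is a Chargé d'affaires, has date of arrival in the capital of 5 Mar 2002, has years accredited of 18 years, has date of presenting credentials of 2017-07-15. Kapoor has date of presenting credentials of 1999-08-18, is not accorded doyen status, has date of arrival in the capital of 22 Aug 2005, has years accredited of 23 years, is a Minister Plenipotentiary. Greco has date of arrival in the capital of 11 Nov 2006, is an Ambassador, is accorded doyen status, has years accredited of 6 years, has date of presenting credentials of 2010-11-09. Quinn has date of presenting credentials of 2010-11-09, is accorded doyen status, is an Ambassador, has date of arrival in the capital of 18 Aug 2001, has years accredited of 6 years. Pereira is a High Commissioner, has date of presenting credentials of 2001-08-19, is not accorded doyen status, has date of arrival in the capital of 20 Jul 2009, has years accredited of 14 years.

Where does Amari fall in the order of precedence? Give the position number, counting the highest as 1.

6

By class of mission: Mendoza (Apostolic Nuncio); then Greco and Quinn (Ambassador); then Pereira (High Commissioner); then Kapoor (Minister Plenipotentiary); then Amari and Takahashi (Chargé d'affaires).
Greco and Quinn both have years accredited 6 years, so the next rule applies.
Greco and Quinn are each accorded doyen status, so the next rule applies.
Greco and Quinn both have date of presenting credentials 2010-11-09, so the next rule applies.
Among Greco and Quinn, alphabetically by surname: Greco before Quinn.
Amari and Takahashi both have years accredited 18 years, so the next rule applies.
Amari and Takahashi are each accorded doyen status, so the next rule applies.
Among Amari and Takahashi, by date of presenting credentials (earlier first): Amari (2010-10-02) before Takahashi (2017-07-15).
Order: Mendoza, Greco, Quinn, Pereira, Kapoor, Amari, Takahashi. So position 6.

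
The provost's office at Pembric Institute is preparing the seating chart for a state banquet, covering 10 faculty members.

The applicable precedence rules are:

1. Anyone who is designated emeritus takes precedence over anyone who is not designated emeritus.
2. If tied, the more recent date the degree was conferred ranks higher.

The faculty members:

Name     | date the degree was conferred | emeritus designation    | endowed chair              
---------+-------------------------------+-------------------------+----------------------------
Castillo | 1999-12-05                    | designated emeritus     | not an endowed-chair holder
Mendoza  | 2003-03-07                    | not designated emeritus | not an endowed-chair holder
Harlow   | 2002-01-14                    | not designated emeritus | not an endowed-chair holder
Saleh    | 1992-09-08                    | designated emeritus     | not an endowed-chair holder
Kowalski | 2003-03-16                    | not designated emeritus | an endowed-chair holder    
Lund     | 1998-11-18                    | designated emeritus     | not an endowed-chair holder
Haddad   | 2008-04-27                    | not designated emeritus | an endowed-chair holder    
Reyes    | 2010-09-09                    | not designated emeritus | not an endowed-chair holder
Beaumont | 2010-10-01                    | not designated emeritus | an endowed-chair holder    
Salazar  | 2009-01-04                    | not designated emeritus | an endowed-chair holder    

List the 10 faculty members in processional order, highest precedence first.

By the first rule: Castillo, Lund and Saleh (each designated emeritus); then Beaumont, Reyes, Salazar, Haddad, Kowalski, Mendoza and Harlow (each not designated emeritus).
Among Castillo, Lund and Saleh, by date the degree was conferred (later first): Castillo (1999-12-05) before Lund (1998-11-18) before Saleh (1992-09-08).
Among Beaumont, Reyes, Salazar, Haddad, Kowalski, Mendoza and Harlow, by date the degree was conferred (later first): Beaumont (2010-10-01) before Reyes (2010-09-09) before Salazar (2009-01-04) before Haddad (2008-04-27) before Kowalski (2003-03-16) before Mendoza (2003-03-07) before Harlow (2002-01-14).
Full order: Castillo, Lund, Saleh, Beaumont, Reyes, Salazar, Haddad, Kowalski, Mendoza, Harlow.

Castillo, Lund, Saleh, Beaumont, Reyes, Salazar, Haddad, Kowalski, Mendoza, Harlow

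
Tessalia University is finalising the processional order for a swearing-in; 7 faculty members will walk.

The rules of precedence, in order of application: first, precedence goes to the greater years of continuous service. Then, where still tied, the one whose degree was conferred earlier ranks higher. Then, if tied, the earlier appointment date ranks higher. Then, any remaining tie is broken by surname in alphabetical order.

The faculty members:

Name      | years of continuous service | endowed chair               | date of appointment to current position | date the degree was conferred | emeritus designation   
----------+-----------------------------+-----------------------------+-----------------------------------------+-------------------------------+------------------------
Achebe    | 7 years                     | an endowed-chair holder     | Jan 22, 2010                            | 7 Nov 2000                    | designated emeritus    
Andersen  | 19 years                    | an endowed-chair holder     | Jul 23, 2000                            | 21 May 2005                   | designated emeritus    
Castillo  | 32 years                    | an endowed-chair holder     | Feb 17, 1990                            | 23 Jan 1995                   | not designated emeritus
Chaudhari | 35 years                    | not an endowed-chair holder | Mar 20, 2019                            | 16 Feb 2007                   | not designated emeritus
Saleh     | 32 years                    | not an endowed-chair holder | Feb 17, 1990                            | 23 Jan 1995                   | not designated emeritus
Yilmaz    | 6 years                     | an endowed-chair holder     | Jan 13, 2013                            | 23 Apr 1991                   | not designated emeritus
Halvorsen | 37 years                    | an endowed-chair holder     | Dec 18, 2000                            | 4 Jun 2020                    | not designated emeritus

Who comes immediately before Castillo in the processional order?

By years of continuous service (higher first): Halvorsen (37 years); then Chaudhari (35 years); then Castillo and Saleh (both 32 years); then Andersen (19 years); then Achebe (7 years); then Yilmaz (6 years).
Castillo and Saleh both have date the degree was conferred 23 Jan 1995, so the next rule applies.
Castillo and Saleh both have date of appointment to current position Feb 17, 1990, so the next rule applies.
Among Castillo and Saleh, alphabetically by surname: Castillo before Saleh.
Order: Halvorsen, Chaudhari, Castillo, Saleh, Andersen, Achebe, Yilmaz.

Chaudhari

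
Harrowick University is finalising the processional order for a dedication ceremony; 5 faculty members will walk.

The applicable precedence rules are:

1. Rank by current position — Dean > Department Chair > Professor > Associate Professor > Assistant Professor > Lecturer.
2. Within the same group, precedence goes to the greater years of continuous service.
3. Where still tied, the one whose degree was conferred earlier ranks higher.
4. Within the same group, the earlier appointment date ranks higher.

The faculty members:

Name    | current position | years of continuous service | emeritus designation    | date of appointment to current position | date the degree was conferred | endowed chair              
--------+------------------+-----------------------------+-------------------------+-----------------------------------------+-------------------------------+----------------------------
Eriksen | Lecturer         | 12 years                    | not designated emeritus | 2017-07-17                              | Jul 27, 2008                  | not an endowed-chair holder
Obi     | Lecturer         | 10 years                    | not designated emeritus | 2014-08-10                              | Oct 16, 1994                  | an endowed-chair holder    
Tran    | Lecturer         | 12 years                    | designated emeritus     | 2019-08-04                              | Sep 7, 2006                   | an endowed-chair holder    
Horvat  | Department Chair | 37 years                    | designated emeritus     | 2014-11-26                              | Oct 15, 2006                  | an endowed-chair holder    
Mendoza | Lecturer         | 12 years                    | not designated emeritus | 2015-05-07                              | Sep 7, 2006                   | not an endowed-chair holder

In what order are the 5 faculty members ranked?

By current position: Horvat (Department Chair); then Mendoza, Tran, Eriksen and Obi (Lecturer).
Among Mendoza, Tran, Eriksen and Obi, by years of continuous service (higher first): Mendoza, Tran and Eriksen (12 years) before Obi (10 years).
Among Mendoza, Tran and Eriksen, by date the degree was conferred (earlier first): Mendoza and Tran (Sep 7, 2006) before Eriksen (Jul 27, 2008).
Among Mendoza and Tran, by date of appointment to current position (earlier first): Mendoza (2015-05-07) before Tran (2019-08-04).
Full order: Horvat, Mendoza, Tran, Eriksen, Obi.

Horvat, Mendoza, Tran, Eriksen, Obi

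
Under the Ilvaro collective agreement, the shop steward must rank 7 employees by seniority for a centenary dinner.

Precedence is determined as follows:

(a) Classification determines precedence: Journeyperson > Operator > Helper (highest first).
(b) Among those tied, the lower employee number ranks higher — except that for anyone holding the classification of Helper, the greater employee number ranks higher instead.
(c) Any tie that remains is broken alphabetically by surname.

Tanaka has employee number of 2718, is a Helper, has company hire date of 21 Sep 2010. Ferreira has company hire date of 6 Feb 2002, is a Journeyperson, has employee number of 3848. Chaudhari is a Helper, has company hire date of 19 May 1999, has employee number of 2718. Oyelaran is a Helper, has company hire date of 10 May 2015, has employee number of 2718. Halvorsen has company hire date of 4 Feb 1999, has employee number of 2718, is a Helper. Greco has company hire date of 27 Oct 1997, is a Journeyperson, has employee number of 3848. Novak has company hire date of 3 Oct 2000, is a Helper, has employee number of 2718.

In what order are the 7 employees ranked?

By classification: Ferreira and Greco (Journeyperson); then Chaudhari, Halvorsen, Novak, Oyelaran and Tanaka (Helper).
Ferreira and Greco both have employee number 3848, so the next rule applies.
Among Ferreira and Greco, alphabetically by surname: Ferreira before Greco.
Chaudhari, Halvorsen, Novak, Oyelaran and Tanaka all have employee number 2718, so the next rule applies.
Among Chaudhari, Halvorsen, Novak, Oyelaran and Tanaka, alphabetically by surname: Chaudhari before Halvorsen before Novak before Oyelaran before Tanaka.
Full order: Ferreira, Greco, Chaudhari, Halvorsen, Novak, Oyelaran, Tanaka.

Ferreira, Greco, Chaudhari, Halvorsen, Novak, Oyelaran, Tanaka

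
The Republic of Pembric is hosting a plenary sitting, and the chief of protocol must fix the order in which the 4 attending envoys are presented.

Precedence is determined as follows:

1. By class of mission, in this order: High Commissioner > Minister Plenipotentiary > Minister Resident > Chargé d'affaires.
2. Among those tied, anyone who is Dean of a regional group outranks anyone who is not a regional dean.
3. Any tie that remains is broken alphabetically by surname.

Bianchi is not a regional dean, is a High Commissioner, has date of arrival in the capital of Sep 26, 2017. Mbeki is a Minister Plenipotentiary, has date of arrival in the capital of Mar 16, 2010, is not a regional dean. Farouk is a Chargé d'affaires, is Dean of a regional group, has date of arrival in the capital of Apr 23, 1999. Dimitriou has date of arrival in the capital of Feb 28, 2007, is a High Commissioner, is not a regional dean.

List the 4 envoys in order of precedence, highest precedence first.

Bianchi, Dimitriou, Mbeki, Farouk

By class of mission: Bianchi and Dimitriou (High Commissioner); then Mbeki (Minister Plenipotentiary); then Farouk (Chargé d'affaires).
Bianchi and Dimitriou are each not a regional dean, so the next rule applies.
Among Bianchi and Dimitriou, alphabetically by surname: Bianchi before Dimitriou.
Full order: Bianchi, Dimitriou, Mbeki, Farouk.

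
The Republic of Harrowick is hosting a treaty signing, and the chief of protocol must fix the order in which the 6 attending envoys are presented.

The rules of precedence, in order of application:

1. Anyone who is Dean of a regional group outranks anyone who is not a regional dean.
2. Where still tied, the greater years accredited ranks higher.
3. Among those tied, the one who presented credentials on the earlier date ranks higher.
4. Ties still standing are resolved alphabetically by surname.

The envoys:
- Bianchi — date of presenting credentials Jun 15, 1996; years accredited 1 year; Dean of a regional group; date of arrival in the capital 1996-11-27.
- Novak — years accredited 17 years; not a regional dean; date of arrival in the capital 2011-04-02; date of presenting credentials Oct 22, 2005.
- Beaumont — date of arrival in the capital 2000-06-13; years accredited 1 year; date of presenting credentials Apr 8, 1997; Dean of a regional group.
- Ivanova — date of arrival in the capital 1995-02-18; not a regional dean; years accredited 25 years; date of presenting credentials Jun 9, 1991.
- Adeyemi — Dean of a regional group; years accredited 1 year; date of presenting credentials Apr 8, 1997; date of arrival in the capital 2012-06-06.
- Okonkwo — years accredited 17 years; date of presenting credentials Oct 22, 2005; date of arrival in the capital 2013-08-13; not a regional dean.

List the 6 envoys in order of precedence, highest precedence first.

Bianchi, Adeyemi, Beaumont, Ivanova, Novak, Okonkwo

By the first rule: Bianchi, Adeyemi and Beaumont (each Dean of a regional group); then Ivanova, Novak and Okonkwo (each not a regional dean).
Bianchi, Adeyemi and Beaumont all have years accredited 1 year, so the next rule applies.
Among Bianchi, Adeyemi and Beaumont, by date of presenting credentials (earlier first): Bianchi (Jun 15, 1996) before Adeyemi and Beaumont (Apr 8, 1997).
Among Adeyemi and Beaumont, alphabetically by surname: Adeyemi before Beaumont.
Among Ivanova, Novak and Okonkwo, by years accredited (higher first): Ivanova (25 years) before Novak and Okonkwo (17 years).
Novak and Okonkwo both have date of presenting credentials Oct 22, 2005, so the next rule applies.
Among Novak and Okonkwo, alphabetically by surname: Novak before Okonkwo.
Full order: Bianchi, Adeyemi, Beaumont, Ivanova, Novak, Okonkwo.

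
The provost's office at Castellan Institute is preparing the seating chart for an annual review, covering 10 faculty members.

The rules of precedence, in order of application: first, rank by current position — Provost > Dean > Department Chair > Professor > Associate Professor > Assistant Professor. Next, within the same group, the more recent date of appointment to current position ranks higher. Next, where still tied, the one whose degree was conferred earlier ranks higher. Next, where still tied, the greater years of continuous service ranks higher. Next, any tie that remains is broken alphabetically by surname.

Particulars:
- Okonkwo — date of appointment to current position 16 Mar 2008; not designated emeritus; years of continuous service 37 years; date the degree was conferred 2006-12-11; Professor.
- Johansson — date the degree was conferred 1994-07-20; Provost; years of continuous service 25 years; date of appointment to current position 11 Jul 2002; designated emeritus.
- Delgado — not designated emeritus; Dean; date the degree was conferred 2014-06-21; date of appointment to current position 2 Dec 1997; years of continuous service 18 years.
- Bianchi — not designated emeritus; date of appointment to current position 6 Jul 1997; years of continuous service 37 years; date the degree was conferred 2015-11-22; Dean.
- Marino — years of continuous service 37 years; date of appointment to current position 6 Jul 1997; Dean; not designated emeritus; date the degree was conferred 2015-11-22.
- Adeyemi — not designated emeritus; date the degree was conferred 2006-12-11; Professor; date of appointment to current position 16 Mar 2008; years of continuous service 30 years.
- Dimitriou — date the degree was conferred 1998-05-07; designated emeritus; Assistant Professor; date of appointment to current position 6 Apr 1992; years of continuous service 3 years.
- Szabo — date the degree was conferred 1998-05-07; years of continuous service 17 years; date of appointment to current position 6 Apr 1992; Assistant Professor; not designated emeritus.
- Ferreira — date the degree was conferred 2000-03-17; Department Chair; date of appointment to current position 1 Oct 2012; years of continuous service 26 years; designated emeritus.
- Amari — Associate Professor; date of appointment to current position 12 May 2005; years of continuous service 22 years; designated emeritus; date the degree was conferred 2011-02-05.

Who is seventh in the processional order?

By current position: Johansson (Provost); then Delgado, Bianchi and Marino (Dean); then Ferreira (Department Chair); then Okonkwo and Adeyemi (Professor); then Amari (Associate Professor); then Szabo and Dimitriou (Assistant Professor).
Among Delgado, Bianchi and Marino, by date of appointment to current position (later first): Delgado (2 Dec 1997) before Bianchi and Marino (6 Jul 1997).
Bianchi and Marino both have date the degree was conferred 2015-11-22, so the next rule applies.
Bianchi and Marino both have years of continuous service 37 years, so the next rule applies.
Among Bianchi and Marino, alphabetically by surname: Bianchi before Marino.
Okonkwo and Adeyemi both have date of appointment to current position 16 Mar 2008, so the next rule applies.
Okonkwo and Adeyemi both have date the degree was conferred 2006-12-11, so the next rule applies.
Among Okonkwo and Adeyemi, by years of continuous service (higher first): Okonkwo (37 years) before Adeyemi (30 years).
Szabo and Dimitriou both have date of appointment to current position 6 Apr 1992, so the next rule applies.
Szabo and Dimitriou both have date the degree was conferred 1998-05-07, so the next rule applies.
Among Szabo and Dimitriou, by years of continuous service (higher first): Szabo (17 years) before Dimitriou (3 years).
Order: Johansson, Delgado, Bianchi, Marino, Ferreira, Okonkwo, Adeyemi, Amari, Szabo, Dimitriou.

Adeyemi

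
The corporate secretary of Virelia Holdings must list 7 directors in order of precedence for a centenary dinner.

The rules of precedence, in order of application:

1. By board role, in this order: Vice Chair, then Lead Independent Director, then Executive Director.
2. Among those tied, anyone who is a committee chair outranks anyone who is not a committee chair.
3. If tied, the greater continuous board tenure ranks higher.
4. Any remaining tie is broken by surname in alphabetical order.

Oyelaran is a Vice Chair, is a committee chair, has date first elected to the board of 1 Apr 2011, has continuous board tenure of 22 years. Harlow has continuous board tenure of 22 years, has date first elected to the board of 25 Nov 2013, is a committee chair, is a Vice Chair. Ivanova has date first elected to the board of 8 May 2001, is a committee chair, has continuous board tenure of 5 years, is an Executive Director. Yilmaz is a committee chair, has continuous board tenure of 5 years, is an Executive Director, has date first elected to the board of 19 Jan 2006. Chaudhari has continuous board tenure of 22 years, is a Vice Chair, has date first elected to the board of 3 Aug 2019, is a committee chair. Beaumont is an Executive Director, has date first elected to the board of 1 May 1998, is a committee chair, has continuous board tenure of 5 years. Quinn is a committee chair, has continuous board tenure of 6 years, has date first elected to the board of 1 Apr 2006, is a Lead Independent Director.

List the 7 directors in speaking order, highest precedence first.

By board role: Chaudhari, Harlow and Oyelaran (Vice Chair); then Quinn (Lead Independent Director); then Beaumont, Ivanova and Yilmaz (Executive Director).
Chaudhari, Harlow and Oyelaran are each a committee chair, so the next rule applies.
Chaudhari, Harlow and Oyelaran all have continuous board tenure 22 years, so the next rule applies.
Among Chaudhari, Harlow and Oyelaran, alphabetically by surname: Chaudhari before Harlow before Oyelaran.
Beaumont, Ivanova and Yilmaz are each a committee chair, so the next rule applies.
Beaumont, Ivanova and Yilmaz all have continuous board tenure 5 years, so the next rule applies.
Among Beaumont, Ivanova and Yilmaz, alphabetically by surname: Beaumont before Ivanova before Yilmaz.
Full order: Chaudhari, Harlow, Oyelaran, Quinn, Beaumont, Ivanova, Yilmaz.

Chaudhari, Harlow, Oyelaran, Quinn, Beaumont, Ivanova, Yilmaz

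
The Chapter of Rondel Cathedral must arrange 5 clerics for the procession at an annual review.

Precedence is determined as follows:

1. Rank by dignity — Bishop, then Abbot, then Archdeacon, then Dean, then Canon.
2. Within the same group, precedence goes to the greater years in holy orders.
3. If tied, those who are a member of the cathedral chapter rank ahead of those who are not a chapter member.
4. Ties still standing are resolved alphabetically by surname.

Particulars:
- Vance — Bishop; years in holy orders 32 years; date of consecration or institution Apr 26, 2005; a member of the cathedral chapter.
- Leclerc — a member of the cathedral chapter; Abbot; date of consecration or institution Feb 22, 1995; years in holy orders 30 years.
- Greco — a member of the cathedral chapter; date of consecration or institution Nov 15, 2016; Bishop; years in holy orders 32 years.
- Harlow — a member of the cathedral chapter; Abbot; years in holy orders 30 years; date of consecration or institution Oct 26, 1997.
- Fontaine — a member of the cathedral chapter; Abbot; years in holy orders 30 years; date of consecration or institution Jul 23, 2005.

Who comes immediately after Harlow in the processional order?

Leclerc

By dignity: Greco and Vance (Bishop); then Fontaine, Harlow and Leclerc (Abbot).
Greco and Vance both have years in holy orders 32 years, so the next rule applies.
Greco and Vance are each a member of the cathedral chapter, so the next rule applies.
Among Greco and Vance, alphabetically by surname: Greco before Vance.
Fontaine, Harlow and Leclerc all have years in holy orders 30 years, so the next rule applies.
Fontaine, Harlow and Leclerc are each a member of the cathedral chapter, so the next rule applies.
Among Fontaine, Harlow and Leclerc, alphabetically by surname: Fontaine before Harlow before Leclerc.
Order: Greco, Vance, Fontaine, Harlow, Leclerc.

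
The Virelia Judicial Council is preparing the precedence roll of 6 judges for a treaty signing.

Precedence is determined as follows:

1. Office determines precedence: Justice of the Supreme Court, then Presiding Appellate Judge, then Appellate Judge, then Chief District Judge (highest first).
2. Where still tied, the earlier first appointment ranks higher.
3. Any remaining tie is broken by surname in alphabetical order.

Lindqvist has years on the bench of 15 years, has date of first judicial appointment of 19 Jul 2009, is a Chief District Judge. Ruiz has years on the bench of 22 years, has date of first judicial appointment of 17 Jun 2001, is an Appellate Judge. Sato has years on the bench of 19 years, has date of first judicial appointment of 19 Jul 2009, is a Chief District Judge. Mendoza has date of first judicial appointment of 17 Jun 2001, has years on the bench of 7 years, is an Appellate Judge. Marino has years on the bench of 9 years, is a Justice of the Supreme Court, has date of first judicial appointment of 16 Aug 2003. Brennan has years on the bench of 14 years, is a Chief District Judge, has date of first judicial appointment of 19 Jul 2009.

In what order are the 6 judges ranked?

Marino, Mendoza, Ruiz, Brennan, Lindqvist, Sato

By office: Marino (Justice of the Supreme Court); then Mendoza and Ruiz (Appellate Judge); then Brennan, Lindqvist and Sato (Chief District Judge).
Mendoza and Ruiz both have date of first judicial appointment 17 Jun 2001, so the next rule applies.
Among Mendoza and Ruiz, alphabetically by surname: Mendoza before Ruiz.
Brennan, Lindqvist and Sato all have date of first judicial appointment 19 Jul 2009, so the next rule applies.
Among Brennan, Lindqvist and Sato, alphabetically by surname: Brennan before Lindqvist before Sato.
Full order: Marino, Mendoza, Ruiz, Brennan, Lindqvist, Sato.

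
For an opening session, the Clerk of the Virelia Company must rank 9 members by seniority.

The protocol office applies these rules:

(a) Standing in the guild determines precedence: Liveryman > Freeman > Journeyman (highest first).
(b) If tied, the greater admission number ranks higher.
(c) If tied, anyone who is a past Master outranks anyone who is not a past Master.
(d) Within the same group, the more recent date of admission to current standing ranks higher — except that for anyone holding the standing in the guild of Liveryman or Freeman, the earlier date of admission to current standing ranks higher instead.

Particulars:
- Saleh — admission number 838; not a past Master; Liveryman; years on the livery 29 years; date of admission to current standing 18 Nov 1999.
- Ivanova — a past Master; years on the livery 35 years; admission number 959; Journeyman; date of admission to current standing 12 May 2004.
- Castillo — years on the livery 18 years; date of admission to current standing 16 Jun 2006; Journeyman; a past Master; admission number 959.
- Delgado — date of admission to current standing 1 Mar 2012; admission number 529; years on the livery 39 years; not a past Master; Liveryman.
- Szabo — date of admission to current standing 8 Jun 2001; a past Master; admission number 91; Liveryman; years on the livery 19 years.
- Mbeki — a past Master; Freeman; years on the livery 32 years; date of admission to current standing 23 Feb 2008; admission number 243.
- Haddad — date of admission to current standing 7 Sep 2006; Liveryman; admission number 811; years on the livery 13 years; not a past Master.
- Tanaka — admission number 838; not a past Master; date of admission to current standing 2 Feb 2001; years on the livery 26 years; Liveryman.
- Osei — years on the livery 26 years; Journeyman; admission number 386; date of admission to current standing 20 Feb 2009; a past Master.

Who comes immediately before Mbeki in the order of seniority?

Szabo

By standing in the guild: Saleh, Tanaka, Haddad, Delgado and Szabo (Liveryman); then Mbeki (Freeman); then Castillo, Ivanova and Osei (Journeyman).
Among Saleh, Tanaka, Haddad, Delgado and Szabo, by admission number (higher first): Saleh and Tanaka (838) before Haddad (811) before Delgado (529) before Szabo (91).
Saleh and Tanaka are each not a past Master, so the next rule applies.
Among Saleh and Tanaka, by date of admission to current standing (earlier first) (reversed rule for this group): Saleh (18 Nov 1999) before Tanaka (2 Feb 2001).
Among Castillo, Ivanova and Osei, by admission number (higher first): Castillo and Ivanova (959) before Osei (386).
Castillo and Ivanova are each a past Master, so the next rule applies.
Among Castillo and Ivanova, by date of admission to current standing (later first): Castillo (16 Jun 2006) before Ivanova (12 May 2004).
Order: Saleh, Tanaka, Haddad, Delgado, Szabo, Mbeki, Castillo, Ivanova, Osei.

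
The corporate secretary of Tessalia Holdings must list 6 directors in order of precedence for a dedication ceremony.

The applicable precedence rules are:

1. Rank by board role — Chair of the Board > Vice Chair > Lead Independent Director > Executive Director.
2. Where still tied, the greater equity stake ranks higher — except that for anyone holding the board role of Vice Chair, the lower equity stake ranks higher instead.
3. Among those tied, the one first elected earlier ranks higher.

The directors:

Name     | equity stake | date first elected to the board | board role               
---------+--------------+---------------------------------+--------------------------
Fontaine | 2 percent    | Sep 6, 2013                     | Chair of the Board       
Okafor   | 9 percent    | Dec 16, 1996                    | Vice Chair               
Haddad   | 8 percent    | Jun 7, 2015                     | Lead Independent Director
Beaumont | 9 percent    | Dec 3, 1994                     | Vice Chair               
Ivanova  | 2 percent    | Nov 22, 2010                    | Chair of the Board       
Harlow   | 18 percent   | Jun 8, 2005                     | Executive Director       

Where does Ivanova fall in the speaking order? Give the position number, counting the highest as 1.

By board role: Ivanova and Fontaine (Chair of the Board); then Beaumont and Okafor (Vice Chair); then Haddad (Lead Independent Director); then Harlow (Executive Director).
Ivanova and Fontaine both have equity stake 2 percent, so the next rule applies.
Among Ivanova and Fontaine, by date first elected to the board (earlier first): Ivanova (Nov 22, 2010) before Fontaine (Sep 6, 2013).
Beaumont and Okafor both have equity stake 9 percent, so the next rule applies.
Among Beaumont and Okafor, by date first elected to the board (earlier first): Beaumont (Dec 3, 1994) before Okafor (Dec 16, 1996).
Order: Ivanova, Fontaine, Beaumont, Okafor, Haddad, Harlow. So position 1.

1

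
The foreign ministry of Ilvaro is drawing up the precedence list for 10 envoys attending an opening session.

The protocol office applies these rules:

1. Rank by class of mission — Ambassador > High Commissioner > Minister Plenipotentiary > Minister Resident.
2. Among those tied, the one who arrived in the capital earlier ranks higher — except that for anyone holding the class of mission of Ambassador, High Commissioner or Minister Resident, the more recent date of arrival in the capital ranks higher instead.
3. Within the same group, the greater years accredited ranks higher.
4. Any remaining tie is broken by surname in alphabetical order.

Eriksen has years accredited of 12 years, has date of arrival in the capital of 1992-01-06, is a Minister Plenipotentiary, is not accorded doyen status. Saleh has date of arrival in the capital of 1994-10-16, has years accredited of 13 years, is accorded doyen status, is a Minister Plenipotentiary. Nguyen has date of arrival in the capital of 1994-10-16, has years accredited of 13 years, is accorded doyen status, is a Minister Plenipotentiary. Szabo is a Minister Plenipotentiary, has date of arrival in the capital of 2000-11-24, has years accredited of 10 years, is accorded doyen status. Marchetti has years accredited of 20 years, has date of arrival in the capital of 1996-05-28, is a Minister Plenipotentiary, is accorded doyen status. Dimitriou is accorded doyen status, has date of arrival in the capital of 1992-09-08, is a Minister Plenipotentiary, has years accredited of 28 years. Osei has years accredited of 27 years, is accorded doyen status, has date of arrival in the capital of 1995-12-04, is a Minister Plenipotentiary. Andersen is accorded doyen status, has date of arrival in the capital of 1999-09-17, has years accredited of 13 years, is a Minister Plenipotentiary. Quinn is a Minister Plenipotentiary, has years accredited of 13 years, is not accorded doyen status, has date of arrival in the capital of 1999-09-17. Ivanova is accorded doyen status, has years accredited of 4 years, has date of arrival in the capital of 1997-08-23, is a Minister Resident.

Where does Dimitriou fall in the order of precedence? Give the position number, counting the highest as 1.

By class of mission: Eriksen, Dimitriou, Nguyen, Saleh, Osei, Marchetti, Andersen, Quinn and Szabo (Minister Plenipotentiary); then Ivanova (Minister Resident).
Among Eriksen, Dimitriou, Nguyen, Saleh, Osei, Marchetti, Andersen, Quinn and Szabo, by date of arrival in the capital (earlier first): Eriksen (1992-01-06) before Dimitriou (1992-09-08) before Nguyen and Saleh (1994-10-16) before Osei (1995-12-04) before Marchetti (1996-05-28) before Andersen and Quinn (1999-09-17) before Szabo (2000-11-24).
Nguyen and Saleh both have years accredited 13 years, so the next rule applies.
Among Nguyen and Saleh, alphabetically by surname: Nguyen before Saleh.
Andersen and Quinn both have years accredited 13 years, so the next rule applies.
Among Andersen and Quinn, alphabetically by surname: Andersen before Quinn.
Order: Eriksen, Dimitriou, Nguyen, Saleh, Osei, Marchetti, Andersen, Quinn, Szabo, Ivanova. So position 2.

2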